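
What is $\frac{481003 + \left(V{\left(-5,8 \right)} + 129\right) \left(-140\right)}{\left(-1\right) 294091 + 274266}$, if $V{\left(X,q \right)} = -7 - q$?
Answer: $- \frac{465043}{19825} \approx -23.457$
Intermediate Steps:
$\frac{481003 + \left(V{\left(-5,8 \right)} + 129\right) \left(-140\right)}{\left(-1\right) 294091 + 274266} = \frac{481003 + \left(\left(-7 - 8\right) + 129\right) \left(-140\right)}{\left(-1\right) 294091 + 274266} = \frac{481003 + \left(\left(-7 - 8\right) + 129\right) \left(-140\right)}{-294091 + 274266} = \frac{481003 + \left(-15 + 129\right) \left(-140\right)}{-19825} = \left(481003 + 114 \left(-140\right)\right) \left(- \frac{1}{19825}\right) = \left(481003 - 15960\right) \left(- \frac{1}{19825}\right) = 465043 \left(- \frac{1}{19825}\right) = - \frac{465043}{19825}$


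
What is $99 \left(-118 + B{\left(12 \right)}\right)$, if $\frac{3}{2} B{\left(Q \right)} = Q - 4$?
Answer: $-11154$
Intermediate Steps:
$B{\left(Q \right)} = - \frac{8}{3} + \frac{2 Q}{3}$ ($B{\left(Q \right)} = \frac{2 \left(Q - 4\right)}{3} = \frac{2 \left(-4 + Q\right)}{3} = - \frac{8}{3} + \frac{2 Q}{3}$)
$99 \left(-118 + B{\left(12 \right)}\right) = 99 \left(-118 + \left(- \frac{8}{3} + \frac{2}{3} \cdot 12\right)\right) = 99 \left(-118 + \left(- \frac{8}{3} + 8\right)\right) = 99 \left(-118 + \frac{16}{3}\right) = 99 \left(- \frac{338}{3}\right) = -11154$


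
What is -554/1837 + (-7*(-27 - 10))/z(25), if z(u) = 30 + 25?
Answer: 40483/9185 ≈ 4.4075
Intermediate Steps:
z(u) = 55
-554/1837 + (-7*(-27 - 10))/z(25) = -554/1837 - 7*(-27 - 10)/55 = -554*1/1837 - 7*(-37)*(1/55) = -554/1837 + 259*(1/55) = -554/1837 + 259/55 = 40483/9185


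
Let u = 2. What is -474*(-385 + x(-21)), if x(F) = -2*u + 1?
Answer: 183912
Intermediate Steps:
x(F) = -3 (x(F) = -2*2 + 1 = -4 + 1 = -3)
-474*(-385 + x(-21)) = -474*(-385 - 3) = -474*(-388) = 183912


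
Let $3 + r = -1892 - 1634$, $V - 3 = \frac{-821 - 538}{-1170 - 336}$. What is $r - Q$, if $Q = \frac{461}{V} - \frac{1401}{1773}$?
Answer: $- \frac{469069150}{128641} \approx -3646.3$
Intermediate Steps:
$V = \frac{1959}{502}$ ($V = 3 + \frac{-821 - 538}{-1170 - 336} = 3 - \frac{1359}{-1170 - 336} = 3 - \frac{1359}{-1506} = 3 - - \frac{453}{502} = 3 + \frac{453}{502} = \frac{1959}{502} \approx 3.9024$)
$r = -3529$ ($r = -3 - 3526 = -3529$)
$Q = \frac{15095061}{128641}$ ($Q = \frac{461}{\frac{1959}{502}} - \frac{1401}{1773} = 461 \cdot \frac{502}{1959} - \frac{467}{591} = \frac{231422}{1959} - \frac{467}{591} = \frac{15095061}{128641} \approx 117.34$)
$r - Q = -3529 - \frac{15095061}{128641} = - \frac{469069150}{128641}$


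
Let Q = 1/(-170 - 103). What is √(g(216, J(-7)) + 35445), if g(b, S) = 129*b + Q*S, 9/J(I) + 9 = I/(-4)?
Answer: 9*√5443262097/2639 ≈ 251.61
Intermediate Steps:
J(I) = 9/(-9 - I/4) (J(I) = 9/(-9 + I/(-4)) = 9/(-9 + I*(-¼)) = 9/(-9 - I/4))
Q = -1/273 (Q = 1/(-273) = -1/273 ≈ -0.0036630)
g(b, S) = 129*b - S/273
√(g(216, J(-7)) + 35445) = √((129*216 - (-12)/(91*(36 - 7))) + 35445) = √((27864 - (-12)/(91*29)) + 35445) = √((27864 - 1/273*(-36/29)) + 35445) = √((27864 + 12/2639) + 35445) = √(73533108/2639 + 35445) = √(167072463/2639) = 9*√5443262097/2639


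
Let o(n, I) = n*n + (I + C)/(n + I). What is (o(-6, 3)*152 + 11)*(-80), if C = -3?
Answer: -438640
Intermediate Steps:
o(n, I) = n² + (-3 + I)/(I + n) (o(n, I) = n*n + (I - 3)/(n + I) = n² + (-3 + I)/(I + n))
(o(-6, 3)*152 + 11)*(-80) = (((-3 + 3 + (-6)³ + 3*(-6)²)/(3 - 6))*152 + 11)*(-80) = (((-3 + 3 - 216 + 3*36)/(-3))*152 + 11)*(-80) = (-(-3 + 3 - 216 + 108)/3*152 + 11)*(-80) = (-⅓*(-108)*152 + 11)*(-80) = (36*152 + 11)*(-80) = (5472 + 11)*(-80) = 5483*(-80) = -438640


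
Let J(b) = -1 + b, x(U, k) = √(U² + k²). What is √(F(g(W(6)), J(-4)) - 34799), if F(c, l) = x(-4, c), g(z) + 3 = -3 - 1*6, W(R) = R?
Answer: √(-34799 + 4*√10) ≈ 186.51*I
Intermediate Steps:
g(z) = -12 (g(z) = -3 + (-3 - 1*6) = -3 + (-3 - 6) = -3 - 9 = -12)
F(c, l) = √(16 + c²) (F(c, l) = √((-4)² + c²) = √(16 + c²))
√(F(g(W(6)), J(-4)) - 34799) = √(√(16 + (-12)²) - 34799) = √(√(16 + 144) - 34799) = √(√160 - 34799) = √(4*√10 - 34799) = √(-34799 + 4*√10)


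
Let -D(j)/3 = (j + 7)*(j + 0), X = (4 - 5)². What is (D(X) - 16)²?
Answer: 1600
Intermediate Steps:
X = 1 (X = (-1)² = 1)
D(j) = -3*j*(7 + j) (D(j) = -3*(j + 7)*(j + 0) = -3*(7 + j)*j = -3*j*(7 + j))
(D(X) - 16)² = (-3*1*(7 + 1) - 16)² = (-3*1*8 - 16)² = (-24 - 16)² = (-40)² = 1600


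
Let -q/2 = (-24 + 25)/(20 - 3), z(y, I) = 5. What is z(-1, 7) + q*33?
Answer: 19/17 ≈ 1.1176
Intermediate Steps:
q = -2/17 (q = -2*(-24 + 25)/(20 - 3) = -2/17 ≈ -0.11765)
z(-1, 7) + q*33 = 5 - 2/17*33 = 5 - 66/17 = 19/17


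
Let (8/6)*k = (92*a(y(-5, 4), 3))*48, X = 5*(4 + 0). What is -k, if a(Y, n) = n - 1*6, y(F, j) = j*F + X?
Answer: 9936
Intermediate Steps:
X = 20 (X = 5*4 = 20)
y(F, j) = 20 + F*j (y(F, j) = j*F + 20 = F*j + 20 = 20 + F*j)
a(Y, n) = -6 + n (a(Y, n) = n - 6 = -6 + n)
k = -9936 (k = 3*((92*(-6 + 3))*48)/4 = 3*((92*(-3))*48)/4 = 3*(-276*48)/4 = (¾)*(-13248) = -9936)
-k = -1*(-9936) = 9936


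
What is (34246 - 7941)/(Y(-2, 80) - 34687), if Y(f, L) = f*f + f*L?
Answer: -26305/34843 ≈ -0.75496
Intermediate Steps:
Y(f, L) = f² + L*f
(34246 - 7941)/(Y(-2, 80) - 34687) = (34246 - 7941)/(-2*(80 - 2) - 34687) = 26305/(-2*78 - 34687) = 26305/(-156 - 34687) = 26305/(-34843) = 26305*(-1/34843) = -26305/34843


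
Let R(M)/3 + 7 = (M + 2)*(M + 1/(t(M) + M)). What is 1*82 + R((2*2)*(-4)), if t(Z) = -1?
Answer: 12503/17 ≈ 735.47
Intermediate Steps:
R(M) = -21 + 3*(2 + M)*(M + 1/(-1 + M)) (R(M) = -21 + 3*((M + 2)*(M + 1/(-1 + M))) = -21 + 3*((2 + M)*(M + 1/(-1 + M))) = -21 + 3*(2 + M)*(M + 1/(-1 + M)))
1*82 + R((2*2)*(-4)) = 1*82 + 3*(9 + ((2*2)*(-4))² + ((2*2)*(-4))³ - 8*2*2*(-4))/(-1 + (2*2)*(-4)) = 82 + 3*(9 + (4*(-4))² + (4*(-4))³ - 32*(-4))/(-1 + 4*(-4)) = 82 + 3*(9 + (-16)² + (-16)³ - 8*(-16))/(-1 - 16) = 82 + 3*(9 + 256 - 4096 + 128)/(-17) = 82 + 3*(-1/17)*(-3703) = 82 + 11109/17 = 12503/17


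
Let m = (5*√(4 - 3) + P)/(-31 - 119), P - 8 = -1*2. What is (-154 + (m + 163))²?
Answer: 1792921/22500 ≈ 79.685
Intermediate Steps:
P = 6 (P = 8 - 1*2 = 8 - 2 = 6)
m = -11/150 (m = (5*√(4 - 3) + 6)/(-31 - 119) = (5*√1 + 6)/(-150) = (5*1 + 6)*(-1/150) = (5 + 6)*(-1/150) = 11*(-1/150) = -11/150 ≈ -0.073333)
(-154 + (m + 163))² = (-154 + (-11/150 + 163))² = (-154 + 24439/150)² = (1339/150)² = 1792921/22500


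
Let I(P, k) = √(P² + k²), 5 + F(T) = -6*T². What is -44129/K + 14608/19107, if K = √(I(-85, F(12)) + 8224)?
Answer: 1328/1737 - 44129/√(8224 + √762386) ≈ -461.91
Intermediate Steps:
F(T) = -5 - 6*T²
K = √(8224 + √762386) (K = √(√((-85)² + (-5 - 6*12²)²) + 8224) = √(√(7225 + (-5 - 6*144)²) + 8224) = √(√(7225 + (-5 - 864)²) + 8224) = √(√(7225 + (-869)²) + 8224) = √(√(7225 + 755161) + 8224) = √(√762386 + 8224) = √(8224 + √762386) ≈ 95.379)
-44129/K + 14608/19107 = -44129/√(8224 + √762386) + 14608/19107 = -44129/√(8224 + √762386) + 14608*(1/19107) = -44129/√(8224 + √762386) + 1328/1737 = 1328/1737 - 44129/√(8224 + √762386)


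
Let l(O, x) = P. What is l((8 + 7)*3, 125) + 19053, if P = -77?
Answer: 18976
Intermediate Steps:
l(O, x) = -77
l((8 + 7)*3, 125) + 19053 = -77 + 19053 = 18976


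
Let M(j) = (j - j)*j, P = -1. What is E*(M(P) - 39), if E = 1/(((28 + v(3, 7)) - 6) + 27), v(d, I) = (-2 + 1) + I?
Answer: -39/55 ≈ -0.70909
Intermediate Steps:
v(d, I) = -1 + I
M(j) = 0 (M(j) = 0*j = 0)
E = 1/55 (E = 1/(((28 + (-1 + 7)) - 6) + 27) = 1/(((28 + 6) - 6) + 27) = 1/((34 - 6) + 27) = 1/(28 + 27) = 1/55 ≈ 0.018182)
E*(M(P) - 39) = (0 - 39)/55 = (1/55)*(-39) = -39/55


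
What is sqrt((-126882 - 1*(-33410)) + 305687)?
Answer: sqrt(212215) ≈ 460.67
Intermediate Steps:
sqrt((-126882 - 1*(-33410)) + 305687) = sqrt((-126882 + 33410) + 305687) = sqrt(-93472 + 305687) = sqrt(212215)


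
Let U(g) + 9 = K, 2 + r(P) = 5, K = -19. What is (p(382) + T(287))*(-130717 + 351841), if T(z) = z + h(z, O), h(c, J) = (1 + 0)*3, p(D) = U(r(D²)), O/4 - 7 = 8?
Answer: 57934488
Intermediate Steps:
r(P) = 3 (r(P) = -2 + 5 = 3)
U(g) = -28 (U(g) = -9 - 19 = -28)
O = 60 (O = 28 + 4*8 = 28 + 32 = 60)
p(D) = -28
h(c, J) = 3 (h(c, J) = 1*3 = 3)
T(z) = 3 + z (T(z) = z + 3 = 3 + z)
(p(382) + T(287))*(-130717 + 351841) = (-28 + (3 + 287))*(-130717 + 351841) = (-28 + 290)*221124 = 262*221124 = 57934488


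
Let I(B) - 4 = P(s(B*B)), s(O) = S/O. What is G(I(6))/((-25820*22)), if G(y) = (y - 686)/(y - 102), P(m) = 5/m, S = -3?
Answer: -371/44875160 ≈ -8.2674e-6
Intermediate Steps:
s(O) = -3/O
I(B) = 4 - 5*B**2/3 (I(B) = 4 + 5/((-3/B**2)) = 4 + 5*(-B**2/3) = 4 - 5*B**2/3)
G(y) = (-686 + y)/(-102 + y)
G(I(6))/((-25820*22)) = ((-686 + (4 - 5/3*6**2))/(-102 + (4 - 5/3*6**2)))/((-25820*22)) = ((-686 + (4 - 5/3*36))/(-102 + (4 - 5/3*36)))/(-568040) = ((-686 + (4 - 60))/(-102 + (4 - 60)))*(-1/568040) = ((-686 - 56)/(-102 - 56))*(-1/568040) = (-742/(-158))*(-1/568040) = -1/158*(-742)*(-1/568040) = (371/79)*(-1/568040) = -371/44875160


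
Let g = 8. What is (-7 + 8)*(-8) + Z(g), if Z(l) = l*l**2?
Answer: 504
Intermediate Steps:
Z(l) = l**3
(-7 + 8)*(-8) + Z(g) = (-7 + 8)*(-8) + 8**3 = 1*(-8) + 512 = -8 + 512 = 504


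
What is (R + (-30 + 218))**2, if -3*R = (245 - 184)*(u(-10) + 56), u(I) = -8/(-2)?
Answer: 1065024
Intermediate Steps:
u(I) = 4 (u(I) = -8*(-1/2) = 4)
R = -1220 (R = -(245 - 184)*(4 + 56)/3 = -61*60/3 = -1/3*3660 = -1220)
(R + (-30 + 218))**2 = (-1220 + (-30 + 218))**2 = (-1220 + 188)**2 = (-1032)**2 = 1065024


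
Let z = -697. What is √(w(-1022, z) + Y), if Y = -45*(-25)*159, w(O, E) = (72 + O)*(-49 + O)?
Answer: 15*√5317 ≈ 1093.8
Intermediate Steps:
w(O, E) = (-49 + O)*(72 + O)
Y = 178875 (Y = 1125*159 = 178875)
√(w(-1022, z) + Y) = √((-3528 + (-1022)² + 23*(-1022)) + 178875) = √((-3528 + 1044484 - 23506) + 178875) = √(1017450 + 178875) = √1196325 = 15*√5317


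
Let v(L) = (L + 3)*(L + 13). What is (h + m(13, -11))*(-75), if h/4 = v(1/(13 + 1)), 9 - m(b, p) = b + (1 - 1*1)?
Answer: -575475/49 ≈ -11744.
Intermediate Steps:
m(b, p) = 9 - b (m(b, p) = 9 - (b + (1 - 1*1)) = 9 - (b + (1 - 1)) = 9 - (b + 0) = 9 - b)
v(L) = (3 + L)*(13 + L)
h = 7869/49 (h = 4*(39 + (1/(13 + 1))² + 16/(13 + 1)) = 4*(39 + (1/14)² + 16/14) = 4*(39 + (1/14)² + 16*(1/14)) = 4*(39 + 1/196 + 8/7) = 4*(7869/196) = 7869/49 ≈ 160.59)
(h + m(13, -11))*(-75) = (7869/49 + (9 - 1*13))*(-75) = (7869/49 + (9 - 13))*(-75) = (7869/49 - 4)*(-75) = (7673/49)*(-75) = -575475/49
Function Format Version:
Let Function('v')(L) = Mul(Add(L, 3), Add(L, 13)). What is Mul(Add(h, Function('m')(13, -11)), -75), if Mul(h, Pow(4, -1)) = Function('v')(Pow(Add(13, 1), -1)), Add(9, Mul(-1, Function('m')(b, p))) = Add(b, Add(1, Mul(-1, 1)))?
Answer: Rational(-575475, 49) ≈ -11744.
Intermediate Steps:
Function('m')(b, p) = Add(9, Mul(-1, b)) (Function('m')(b, p) = Add(9, Mul(-1, Add(b, Add(1, Mul(-1, 1))))) = Add(9, Mul(-1, Add(b, Add(1, -1)))) = Add(9, Mul(-1, Add(b, 0))) = Add(9, Mul(-1, b)))
Function('v')(L) = Mul(Add(3, L), Add(13, L))
h = Rational(7869, 49) (h = Mul(4, Add(39, Pow(Pow(Add(13, 1), -1), 2), Mul(16, Pow(Add(13, 1), -1)))) = Mul(4, Add(39, Pow(Pow(14, -1), 2), Mul(16, Pow(14, -1)))) = Mul(4, Add(39, Pow(Rational(1, 14), 2), Mul(16, Rational(1, 14)))) = Mul(4, Add(39, Rational(1, 196), Rational(8, 7))) = Mul(4, Rational(7869, 196)) = Rational(7869, 49) ≈ 160.59)
Mul(Add(h, Function('m')(13, -11)), -75) = Mul(Add(Rational(7869, 49), Add(9, Mul(-1, 13))), -75) = Mul(Add(Rational(7869, 49), Add(9, -13)), -75) = Mul(Add(Rational(7869, 49), -4), -75) = Mul(Rational(7673, 49), -75) = Rational(-575475, 49)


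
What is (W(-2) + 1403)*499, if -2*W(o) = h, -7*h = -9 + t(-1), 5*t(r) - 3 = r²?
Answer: 48986331/70 ≈ 6.9981e+5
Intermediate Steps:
t(r) = ⅗ + r²/5
h = 41/35 (h = -(-9 + (⅗ + (⅕)*(-1)²))/7 = -(-9 + (⅗ + (⅕)*1))/7 = -(-9 + (⅗ + ⅕))/7 = -(-9 + ⅘)/7 = -⅐*(-41/5) = 41/35 ≈ 1.1714)
W(o) = -41/70 (W(o) = -½*41/35 = -41/70)
(W(-2) + 1403)*499 = (-41/70 + 1403)*499 = (98169/70)*499 = 48986331/70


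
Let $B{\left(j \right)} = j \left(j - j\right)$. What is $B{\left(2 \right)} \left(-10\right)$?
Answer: $0$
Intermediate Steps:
$B{\left(j \right)} = 0$ ($B{\left(j \right)} = j 0 = 0$)
$B{\left(2 \right)} \left(-10\right) = 0 \left(-10\right) = 0$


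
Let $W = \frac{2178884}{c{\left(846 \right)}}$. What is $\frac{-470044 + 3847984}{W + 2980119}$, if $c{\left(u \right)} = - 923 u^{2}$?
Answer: $\frac{139467936609495}{123042756034963} \approx 1.1335$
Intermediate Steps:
$W = - \frac{544721}{165151467}$ ($W = \frac{2178884}{\left(-923\right) 846^{2}} = \frac{2178884}{\left(-923\right) 715716} = \frac{2178884}{-660605868} = 2178884 \left(- \frac{1}{660605868}\right) = - \frac{544721}{165151467} \approx -0.0032983$)
$\frac{-470044 + 3847984}{W + 2980119} = \frac{-470044 + 3847984}{- \frac{544721}{165151467} + 2980119} = \frac{3377940}{\frac{492171024139852}{165151467}} = 3377940 \cdot \frac{165151467}{492171024139852} = \frac{139467936609495}{123042756034963}$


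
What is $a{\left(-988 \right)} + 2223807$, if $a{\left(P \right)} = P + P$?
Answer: $2221831$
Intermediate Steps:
$a{\left(P \right)} = 2 P$
$a{\left(-988 \right)} + 2223807 = 2 \left(-988\right) + 2223807 = -1976 + 2223807 = 2221831$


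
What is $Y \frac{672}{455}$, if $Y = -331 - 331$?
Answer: $- \frac{63552}{65} \approx -977.72$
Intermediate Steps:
$Y = -662$ ($Y = -331 - 331 = -662$)
$Y \frac{672}{455} = - 662 \cdot \frac{672}{455} = - 662 \cdot 672 \cdot \frac{1}{455} = \left(-662\right) \frac{96}{65} = - \frac{63552}{65}$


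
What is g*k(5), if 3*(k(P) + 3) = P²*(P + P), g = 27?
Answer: 2169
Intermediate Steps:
k(P) = -3 + 2*P³/3 (k(P) = -3 + (P²*(P + P))/3 = -3 + (P²*(2*P))/3 = -3 + (2*P³)/3 = -3 + 2*P³/3)
g*k(5) = 27*(-3 + (⅔)*5³) = 27*(-3 + (⅔)*125) = 27*(-3 + 250/3) = 27*(241/3) = 2169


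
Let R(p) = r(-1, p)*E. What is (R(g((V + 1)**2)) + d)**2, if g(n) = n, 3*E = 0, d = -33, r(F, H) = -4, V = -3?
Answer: 1089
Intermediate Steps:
E = 0 (E = (1/3)*0 = 0)
R(p) = 0 (R(p) = -4*0 = 0)
(R(g((V + 1)**2)) + d)**2 = (0 - 33)**2 = (-33)**2 = 1089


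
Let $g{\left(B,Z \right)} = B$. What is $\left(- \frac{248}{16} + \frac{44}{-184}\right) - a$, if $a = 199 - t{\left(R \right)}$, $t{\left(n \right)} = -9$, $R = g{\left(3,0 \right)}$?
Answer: $- \frac{5146}{23} \approx -223.74$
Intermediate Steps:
$R = 3$
$a = 208$ ($a = 199 - -9 = 199 + 9 = 208$)
$\left(- \frac{248}{16} + \frac{44}{-184}\right) - a = \left(- \frac{248}{16} + \frac{44}{-184}\right) - 208 = \left(\left(-248\right) \frac{1}{16} + 44 \left(- \frac{1}{184}\right)\right) - 208 = \left(- \frac{31}{2} - \frac{11}{46}\right) - 208 = - \frac{362}{23} - 208 = - \frac{5146}{23}$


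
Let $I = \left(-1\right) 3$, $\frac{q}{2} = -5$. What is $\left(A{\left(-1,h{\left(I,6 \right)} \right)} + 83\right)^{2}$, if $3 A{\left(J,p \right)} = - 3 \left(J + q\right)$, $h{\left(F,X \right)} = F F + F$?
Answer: $8836$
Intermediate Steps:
$q = -10$ ($q = 2 \left(-5\right) = -10$)
$I = -3$
$h{\left(F,X \right)} = F + F^{2}$ ($h{\left(F,X \right)} = F^{2} + F = F + F^{2}$)
$A{\left(J,p \right)} = 10 - J$ ($A{\left(J,p \right)} = \frac{\left(-3\right) \left(J - 10\right)}{3} = \frac{\left(-3\right) \left(-10 + J\right)}{3} = \frac{30 - 3 J}{3} = 10 - J$)
$\left(A{\left(-1,h{\left(I,6 \right)} \right)} + 83\right)^{2} = \left(\left(10 - -1\right) + 83\right)^{2} = \left(\left(10 + 1\right) + 83\right)^{2} = \left(11 + 83\right)^{2} = 94^{2} = 8836$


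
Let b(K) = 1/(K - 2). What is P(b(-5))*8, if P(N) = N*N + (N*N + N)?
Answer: -40/49 ≈ -0.81633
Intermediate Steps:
b(K) = 1/(-2 + K)
P(N) = N + 2*N² (P(N) = N² + (N² + N) = N² + (N + N²) = N + 2*N²)
P(b(-5))*8 = ((1 + 2/(-2 - 5))/(-2 - 5))*8 = ((1 + 2/(-7))/(-7))*8 = -(1 + 2*(-⅐))/7*8 = -(1 - 2/7)/7*8 = -⅐*5/7*8 = -5/49*8 = -40/49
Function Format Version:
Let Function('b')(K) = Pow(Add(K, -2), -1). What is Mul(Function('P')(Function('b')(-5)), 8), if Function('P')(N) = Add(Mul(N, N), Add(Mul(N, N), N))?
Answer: Rational(-40, 49) ≈ -0.81633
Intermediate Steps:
Function('b')(K) = Pow(Add(-2, K), -1)
Function('P')(N) = Add(N, Mul(2, Pow(N, 2))) (Function('P')(N) = Add(Pow(N, 2), Add(Pow(N, 2), N)) = Add(Pow(N, 2), Add(N, Pow(N, 2))) = Add(N, Mul(2, Pow(N, 2))))
Mul(Function('P')(Function('b')(-5)), 8) = Mul(Mul(Pow(Add(-2, -5), -1), Add(1, Mul(2, Pow(Add(-2, -5), -1)))), 8) = Mul(Mul(Pow(-7, -1), Add(1, Mul(2, Pow(-7, -1)))), 8) = Mul(Mul(Rational(-1, 7), Add(1, Mul(2, Rational(-1, 7)))), 8) = Mul(Mul(Rational(-1, 7), Add(1, Rational(-2, 7))), 8) = Mul(Mul(Rational(-1, 7), Rational(5, 7)), 8) = Mul(Rational(-5, 49), 8) = Rational(-40, 49)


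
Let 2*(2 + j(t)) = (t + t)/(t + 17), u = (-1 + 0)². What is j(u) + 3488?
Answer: 62749/18 ≈ 3486.1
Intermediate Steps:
u = 1 (u = (-1)² = 1)
j(t) = -2 + t/(17 + t) (j(t) = -2 + ((t + t)/(t + 17))/2 = -2 + ((2*t)/(17 + t))/2 = -2 + (2*t/(17 + t))/2 = -2 + t/(17 + t))
j(u) + 3488 = (-34 - 1*1)/(17 + 1) + 3488 = (-34 - 1)/18 + 3488 = (1/18)*(-35) + 3488 = -35/18 + 3488 = 62749/18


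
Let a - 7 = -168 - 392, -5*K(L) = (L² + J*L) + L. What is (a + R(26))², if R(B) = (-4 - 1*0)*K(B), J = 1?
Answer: 21609/25 ≈ 864.36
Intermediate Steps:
K(L) = -2*L/5 - L²/5 (K(L) = -((L² + 1*L) + L)/5 = -((L² + L) + L)/5 = -((L + L²) + L)/5 = -(L² + 2*L)/5 = -2*L/5 - L²/5)
R(B) = 4*B*(2 + B)/5 (R(B) = (-4 - 1*0)*(-B*(2 + B)/5) = (-4 + 0)*(-B*(2 + B)/5) = -(-4)*B*(2 + B)/5 = 4*B*(2 + B)/5)
a = -553 (a = 7 + (-168 - 392) = 7 - 560 = -553)
(a + R(26))² = (-553 + (⅘)*26*(2 + 26))² = (-553 + (⅘)*26*28)² = (-553 + 2912/5)² = (147/5)² = 21609/25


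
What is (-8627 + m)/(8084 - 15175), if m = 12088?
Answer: -3461/7091 ≈ -0.48808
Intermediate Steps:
(-8627 + m)/(8084 - 15175) = (-8627 + 12088)/(8084 - 15175) = 3461/(-7091) = 3461*(-1/7091) = -3461/7091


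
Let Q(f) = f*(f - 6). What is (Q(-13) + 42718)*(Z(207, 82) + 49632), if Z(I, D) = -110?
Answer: 2127712730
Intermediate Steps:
Q(f) = f*(-6 + f)
(Q(-13) + 42718)*(Z(207, 82) + 49632) = (-13*(-6 - 13) + 42718)*(-110 + 49632) = (-13*(-19) + 42718)*49522 = (247 + 42718)*49522 = 42965*49522 = 2127712730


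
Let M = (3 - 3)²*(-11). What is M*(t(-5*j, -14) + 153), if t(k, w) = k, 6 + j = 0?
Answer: 0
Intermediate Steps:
j = -6 (j = -6 + 0 = -6)
M = 0 (M = 0²*(-11) = 0*(-11) = 0)
M*(t(-5*j, -14) + 153) = 0*(-5*(-6) + 153) = 0*(30 + 153) = 0*183 = 0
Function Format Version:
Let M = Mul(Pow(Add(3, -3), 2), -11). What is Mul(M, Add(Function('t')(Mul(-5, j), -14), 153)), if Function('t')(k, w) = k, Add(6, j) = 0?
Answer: 0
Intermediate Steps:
j = -6 (j = Add(-6, 0) = -6)
M = 0 (M = Mul(Pow(0, 2), -11) = Mul(0, -11) = 0)
Mul(M, Add(Function('t')(Mul(-5, j), -14), 153)) = Mul(0, Add(Mul(-5, -6), 153)) = Mul(0, Add(30, 153)) = Mul(0, 183) = 0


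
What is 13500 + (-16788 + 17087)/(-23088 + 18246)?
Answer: 65366701/4842 ≈ 13500.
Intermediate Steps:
13500 + (-16788 + 17087)/(-23088 + 18246) = 13500 + 299/(-4842) = 13500 + 299*(-1/4842) = 13500 - 299/4842 = 65366701/4842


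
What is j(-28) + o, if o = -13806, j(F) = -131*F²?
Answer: -116510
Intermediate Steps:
j(-28) + o = -131*(-28)² - 13806 = -131*784 - 13806 = -102704 - 13806 = -116510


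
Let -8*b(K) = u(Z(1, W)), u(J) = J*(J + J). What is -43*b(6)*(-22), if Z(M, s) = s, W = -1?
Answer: -473/2 ≈ -236.50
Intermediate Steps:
u(J) = 2*J² (u(J) = J*(2*J) = 2*J²)
b(K) = -¼ (b(K) = -(-1)²/4 = -1/4 = -⅛*2 = -¼)
-43*b(6)*(-22) = -43*(-¼)*(-22) = (43/4)*(-22) = -473/2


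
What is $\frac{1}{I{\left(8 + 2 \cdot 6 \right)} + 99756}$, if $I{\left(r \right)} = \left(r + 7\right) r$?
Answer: $\frac{1}{100296} \approx 9.9705 \cdot 10^{-6}$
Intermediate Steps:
$I{\left(r \right)} = r \left(7 + r\right)$ ($I{\left(r \right)} = \left(7 + r\right) r = r \left(7 + r\right)$)
$\frac{1}{I{\left(8 + 2 \cdot 6 \right)} + 99756} = \frac{1}{\left(8 + 2 \cdot 6\right) \left(7 + \left(8 + 2 \cdot 6\right)\right) + 99756} = \frac{1}{\left(8 + 12\right) \left(7 + \left(8 + 12\right)\right) + 99756} = \frac{1}{20 \left(7 + 20\right) + 99756} = \frac{1}{20 \cdot 27 + 99756} = \frac{1}{540 + 99756} = \frac{1}{100296}$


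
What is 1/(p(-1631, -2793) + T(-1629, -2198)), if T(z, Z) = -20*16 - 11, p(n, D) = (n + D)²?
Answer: 1/19571445 ≈ 5.1095e-8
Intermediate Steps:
p(n, D) = (D + n)²
T(z, Z) = -331 (T(z, Z) = -320 - 11 = -331)
1/(p(-1631, -2793) + T(-1629, -2198)) = 1/((-2793 - 1631)² - 331) = 1/((-4424)² - 331) = 1/(19571776 - 331) = 1/19571445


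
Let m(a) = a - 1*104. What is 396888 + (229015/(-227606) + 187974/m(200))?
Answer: 726236223091/1820848 ≈ 3.9885e+5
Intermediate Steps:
m(a) = -104 + a (m(a) = a - 104 = -104 + a)
396888 + (229015/(-227606) + 187974/m(200)) = 396888 + (229015/(-227606) + 187974/(-104 + 200)) = 396888 + (229015*(-1/227606) + 187974/96) = 396888 + (-229015/227606 + 187974*(1/96)) = 396888 + (-229015/227606 + 31329/16) = 396888 + 3563502067/1820848 = 726236223091/1820848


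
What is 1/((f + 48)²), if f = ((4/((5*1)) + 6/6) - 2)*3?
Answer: 25/56169 ≈ 0.00044509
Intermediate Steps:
f = -⅗ (f = ((4/5 + 6*(⅙)) - 2)*3 = ((4*(⅕) + 1) - 2)*3 = ((⅘ + 1) - 2)*3 = (9/5 - 2)*3 = -⅕*3 = -⅗ ≈ -0.60000)
1/((f + 48)²) = 1/((-⅗ + 48)²) = 1/((237/5)²) = 1/(56169/25) = 25/56169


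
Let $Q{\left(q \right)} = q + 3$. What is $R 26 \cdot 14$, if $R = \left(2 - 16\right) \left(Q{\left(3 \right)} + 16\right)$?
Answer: $-112112$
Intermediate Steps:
$Q{\left(q \right)} = 3 + q$
$R = -308$ ($R = \left(2 - 16\right) \left(\left(3 + 3\right) + 16\right) = - 14 \left(6 + 16\right) = \left(-14\right) 22 = -308$)
$R 26 \cdot 14 = \left(-308\right) 26 \cdot 14 = \left(-8008\right) 14 = -112112$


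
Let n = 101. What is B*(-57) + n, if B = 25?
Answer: -1324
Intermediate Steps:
B*(-57) + n = 25*(-57) + 101 = -1425 + 101 = -1324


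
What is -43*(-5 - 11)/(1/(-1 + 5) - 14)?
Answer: -2752/55 ≈ -50.036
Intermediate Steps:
-43*(-5 - 11)/(1/(-1 + 5) - 14) = -(-688)/(1/4 - 14) = -(-688)/(-55/4) = -(-688)*(-4)/55 = -43*64/55 = -2752/55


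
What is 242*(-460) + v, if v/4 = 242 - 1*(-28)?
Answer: -110240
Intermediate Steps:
v = 1080 (v = 4*(242 - 1*(-28)) = 4*(242 + 28) = 4*270 = 1080)
242*(-460) + v = 242*(-460) + 1080 = -111320 + 1080 = -110240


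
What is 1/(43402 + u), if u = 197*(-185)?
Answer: 1/6957 ≈ 0.00014374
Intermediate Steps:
u = -36445
1/(43402 + u) = 1/(43402 - 36445) = 1/6957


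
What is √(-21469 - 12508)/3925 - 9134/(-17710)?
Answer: 4567/8855 + I*√33977/3925 ≈ 0.51575 + 0.046963*I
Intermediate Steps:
√(-21469 - 12508)/3925 - 9134/(-17710) = √(-33977)*(1/3925) - 9134*(-1/17710) = (I*√33977)*(1/3925) + 4567/8855 = I*√33977/3925 + 4567/8855 = 4567/8855 + I*√33977/3925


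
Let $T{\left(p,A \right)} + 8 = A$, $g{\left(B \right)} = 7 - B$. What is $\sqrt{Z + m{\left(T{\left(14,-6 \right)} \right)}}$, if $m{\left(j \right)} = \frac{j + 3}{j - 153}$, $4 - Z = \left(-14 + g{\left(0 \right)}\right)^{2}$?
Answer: $\frac{4 i \sqrt{78323}}{167} \approx 6.7033 i$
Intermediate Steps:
$T{\left(p,A \right)} = -8 + A$
$Z = -45$ ($Z = 4 - \left(-14 + \left(7 - 0\right)\right)^{2} = 4 - \left(-14 + \left(7 + 0\right)\right)^{2} = 4 - \left(-14 + 7\right)^{2} = 4 - \left(-7\right)^{2} = 4 - 49 = -45$)
$m{\left(j \right)} = \frac{3 + j}{-153 + j}$
$\sqrt{Z + m{\left(T{\left(14,-6 \right)} \right)}} = \sqrt{-45 + \frac{3 - 14}{-153 - 14}} = \sqrt{-45 + \frac{1}{-167} \left(-11\right)} = \sqrt{-45 - - \frac{11}{167}} = \sqrt{-45 + \frac{11}{167}} = \sqrt{- \frac{7504}{167}} = \frac{4 i \sqrt{78323}}{167}$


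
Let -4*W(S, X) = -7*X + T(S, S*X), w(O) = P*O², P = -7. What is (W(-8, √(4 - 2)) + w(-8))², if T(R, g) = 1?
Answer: 3214947/16 - 12551*√2/8 ≈ 1.9872e+5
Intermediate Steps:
w(O) = -7*O²
W(S, X) = -¼ + 7*X/4 (W(S, X) = -(-7*X + 1)/4 = -(1 - 7*X)/4 = -¼ + 7*X/4)
(W(-8, √(4 - 2)) + w(-8))² = ((-¼ + 7*√(4 - 2)/4) - 7*(-8)²)² = ((-¼ + 7*√2/4) - 7*64)² = ((-¼ + 7*√2/4) - 448)² = (-1793/4 + 7*√2/4)²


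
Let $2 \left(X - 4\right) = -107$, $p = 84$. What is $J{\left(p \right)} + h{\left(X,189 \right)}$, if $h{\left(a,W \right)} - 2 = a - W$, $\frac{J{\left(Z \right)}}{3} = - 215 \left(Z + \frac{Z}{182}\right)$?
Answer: $- \frac{1422569}{26} \approx -54714.0$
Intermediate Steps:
$J{\left(Z \right)} = - \frac{118035 Z}{182}$ ($J{\left(Z \right)} = 3 \left(- 215 \left(Z + \frac{Z}{182}\right)\right) = 3 \left(- 215 \frac{183 Z}{182}\right) = 3 \left(- \frac{39345 Z}{182}\right) = - \frac{118035 Z}{182}$)
$X = - \frac{99}{2}$ ($X = 4 + \frac{1}{2} \left(-107\right) = 4 - \frac{107}{2} = - \frac{99}{2} \approx -49.5$)
$h{\left(a,W \right)} = 2 + a - W$ ($h{\left(a,W \right)} = 2 - \left(W - a\right) = 2 + a - W$)
$J{\left(p \right)} + h{\left(X,189 \right)} = \left(- \frac{118035}{182}\right) 84 - \frac{473}{2} = - \frac{708210}{13} - \frac{473}{2} = - \frac{1422569}{26}$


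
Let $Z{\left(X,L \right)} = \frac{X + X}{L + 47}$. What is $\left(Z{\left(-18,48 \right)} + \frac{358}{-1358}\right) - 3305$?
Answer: $- \frac{213230474}{64505} \approx -3305.6$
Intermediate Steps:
$Z{\left(X,L \right)} = \frac{2 X}{47 + L}$
$\left(Z{\left(-18,48 \right)} + \frac{358}{-1358}\right) - 3305 = \left(2 \left(-18\right) \frac{1}{47 + 48} + \frac{358}{-1358}\right) - 3305 = \left(2 \left(-18\right) \frac{1}{95} + 358 \left(- \frac{1}{1358}\right)\right) - 3305 = \left(2 \left(-18\right) \frac{1}{95} - \frac{179}{679}\right) - 3305 = \left(- \frac{36}{95} - \frac{179}{679}\right) - 3305 = - \frac{41449}{64505} - 3305 = - \frac{213230474}{64505}$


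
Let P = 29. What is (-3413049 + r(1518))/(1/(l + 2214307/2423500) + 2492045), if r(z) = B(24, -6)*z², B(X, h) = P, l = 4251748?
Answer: 653408020301553314529/25678314507938621315 ≈ 25.446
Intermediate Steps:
B(X, h) = 29
r(z) = 29*z²
(-3413049 + r(1518))/(1/(l + 2214307/2423500) + 2492045) = (-3413049 + 29*1518²)/(1/(4251748 + 2214307/2423500) + 2492045) = (-3413049 + 29*2304324)/(1/(4251748 + 2214307*(1/2423500)) + 2492045) = (-3413049 + 66825396)/(1/(4251748 + 2214307/2423500) + 2492045) = 63412347/(1/(10304113492307/2423500) + 2492045) = 63412347/(2423500/10304113492307 + 2492045) = 63412347/(25678314507938621315/10304113492307) = 63412347*(10304113492307/25678314507938621315) = 653408020301553314529/25678314507938621315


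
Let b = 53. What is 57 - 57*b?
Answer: -2964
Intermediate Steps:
57 - 57*b = 57 - 57*53 = 57 - 3021 = -2964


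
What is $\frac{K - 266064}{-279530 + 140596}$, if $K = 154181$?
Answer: $\frac{111883}{138934} \approx 0.8053$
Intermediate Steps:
$\frac{K - 266064}{-279530 + 140596} = \frac{154181 - 266064}{-279530 + 140596} = - \frac{111883}{-138934} = \left(-111883\right) \left(- \frac{1}{138934}\right) = \frac{111883}{138934}$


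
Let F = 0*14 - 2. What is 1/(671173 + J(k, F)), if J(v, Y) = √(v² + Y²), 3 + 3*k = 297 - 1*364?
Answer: 6040557/4054258758425 - 6*√1234/4054258758425 ≈ 1.4899e-6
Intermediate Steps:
F = -2 (F = 0 - 2 = -2)
k = -70/3 (k = -1 + (297 - 1*364)/3 = -1 + (297 - 364)/3 = -1 + (⅓)*(-67) = -1 - 67/3 = -70/3 ≈ -23.333)
J(v, Y) = √(Y² + v²)
1/(671173 + J(k, F)) = 1/(671173 + √((-2)² + (-70/3)²)) = 1/(671173 + √(4 + 4900/9)) = 1/(671173 + √(4936/9)) = 1/(671173 + 2*√1234/3)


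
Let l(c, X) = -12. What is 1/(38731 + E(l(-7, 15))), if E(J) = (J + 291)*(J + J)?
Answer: 1/32035 ≈ 3.1216e-5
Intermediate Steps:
E(J) = 2*J*(291 + J) (E(J) = (291 + J)*(2*J) = 2*J*(291 + J))
1/(38731 + E(l(-7, 15))) = 1/(38731 + 2*(-12)*(291 - 12)) = 1/(38731 + 2*(-12)*279) = 1/(38731 - 6696) = 1/32035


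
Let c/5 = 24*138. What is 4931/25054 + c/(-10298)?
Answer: -182057401/129003046 ≈ -1.4113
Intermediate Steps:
c = 16560 (c = 5*(24*138) = 5*3312 = 16560)
4931/25054 + c/(-10298) = 4931/25054 + 16560/(-10298) = 4931*(1/25054) + 16560*(-1/10298) = 4931/25054 - 8280/5149 = -182057401/129003046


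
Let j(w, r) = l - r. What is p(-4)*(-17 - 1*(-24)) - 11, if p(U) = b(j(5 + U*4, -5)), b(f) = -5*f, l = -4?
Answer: -46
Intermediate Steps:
j(w, r) = -4 - r
p(U) = -5 (p(U) = -5*(-4 - 1*(-5)) = -5*(-4 + 5) = -5*1 = -5)
p(-4)*(-17 - 1*(-24)) - 11 = -5*(-17 - 1*(-24)) - 11 = -5*(-17 + 24) - 11 = -5*7 - 11 = -35 - 11 = -46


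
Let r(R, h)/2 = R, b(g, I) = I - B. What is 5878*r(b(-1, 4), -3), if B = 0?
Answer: 47024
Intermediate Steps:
b(g, I) = I (b(g, I) = I - 1*0 = I + 0 = I)
r(R, h) = 2*R
5878*r(b(-1, 4), -3) = 5878*(2*4) = 5878*8 = 47024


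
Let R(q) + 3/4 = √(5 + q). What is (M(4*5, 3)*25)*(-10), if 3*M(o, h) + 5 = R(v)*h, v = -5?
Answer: 3625/6 ≈ 604.17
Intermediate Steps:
R(q) = -¾ + √(5 + q)
M(o, h) = -5/3 - h/4 (M(o, h) = -5/3 + ((-¾ + √(5 - 5))*h)/3 = -5/3 + ((-¾ + √0)*h)/3 = -5/3 + ((-¾ + 0)*h)/3 = -5/3 + (-3*h/4)/3 = -5/3 - h/4)
(M(4*5, 3)*25)*(-10) = ((-5/3 - ¼*3)*25)*(-10) = ((-5/3 - ¾)*25)*(-10) = -29/12*25*(-10) = -725/12*(-10) = 3625/6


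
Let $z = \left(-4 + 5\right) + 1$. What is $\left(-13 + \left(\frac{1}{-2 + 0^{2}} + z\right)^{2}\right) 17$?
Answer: $- \frac{731}{4} \approx -182.75$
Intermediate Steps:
$z = 2$ ($z = 1 + 1 = 2$)
$\left(-13 + \left(\frac{1}{-2 + 0^{2}} + z\right)^{2}\right) 17 = \left(-13 + \left(\frac{1}{-2 + 0^{2}} + 2\right)^{2}\right) 17 = \left(-13 + \left(\frac{1}{-2 + 0} + 2\right)^{2}\right) 17 = \left(-13 + \left(\frac{1}{-2} + 2\right)^{2}\right) 17 = \left(-13 + \left(- \frac{1}{2} + 2\right)^{2}\right) 17 = \left(-13 + \left(\frac{3}{2}\right)^{2}\right) 17 = \left(-13 + \frac{9}{4}\right) 17 = \left(- \frac{43}{4}\right) 17 = - \frac{731}{4}$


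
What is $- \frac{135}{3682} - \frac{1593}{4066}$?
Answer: $- \frac{1603584}{3742753} \approx -0.42845$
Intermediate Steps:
$- \frac{135}{3682} - \frac{1593}{4066} = - \frac{1603584}{3742753}$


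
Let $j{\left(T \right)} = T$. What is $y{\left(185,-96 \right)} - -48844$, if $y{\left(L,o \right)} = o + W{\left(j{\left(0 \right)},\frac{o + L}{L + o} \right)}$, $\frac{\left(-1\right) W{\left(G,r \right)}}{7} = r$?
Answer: $48741$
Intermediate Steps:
$W{\left(G,r \right)} = - 7 r$
$y{\left(L,o \right)} = -7 + o$ ($y{\left(L,o \right)} = o - 7 \frac{o + L}{L + o} = o - 7 \frac{L + o}{L + o} = o - 7 = -7 + o$)
$y{\left(185,-96 \right)} - -48844 = \left(-7 - 96\right) - -48844 = -103 + 48844 = 48741$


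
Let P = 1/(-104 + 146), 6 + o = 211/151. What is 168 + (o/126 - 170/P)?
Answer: -132649967/19026 ≈ -6972.0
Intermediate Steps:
o = -695/151 (o = -6 + 211/151 = -695/151 ≈ -4.6026)
P = 1/42 ≈ 0.023810
168 + (o/126 - 170/P) = 168 + (-695/151/126 - 170/1/42) = 168 + (-695/151*1/126 - 170*42) = 168 + (-695/19026 - 7140) = 168 - 135846335/19026 = -132649967/19026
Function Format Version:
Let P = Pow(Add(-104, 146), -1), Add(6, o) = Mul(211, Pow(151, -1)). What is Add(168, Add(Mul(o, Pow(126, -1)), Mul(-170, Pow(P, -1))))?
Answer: Rational(-132649967, 19026) ≈ -6972.0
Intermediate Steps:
o = Rational(-695, 151) (o = Add(-6, Mul(211, Pow(151, -1))) = Add(-6, Mul(211, Rational(1, 151))) = Add(-6, Rational(211, 151)) = Rational(-695, 151) ≈ -4.6026)
P = Rational(1, 42) (P = Pow(42, -1) = Rational(1, 42) ≈ 0.023810)
Add(168, Add(Mul(o, Pow(126, -1)), Mul(-170, Pow(P, -1)))) = Add(168, Add(Mul(Rational(-695, 151), Pow(126, -1)), Mul(-170, Pow(Rational(1, 42), -1)))) = Add(168, Add(Mul(Rational(-695, 151), Rational(1, 126)), Mul(-170, 42))) = Add(168, Add(Rational(-695, 19026), -7140)) = Add(168, Rational(-135846335, 19026)) = Rational(-132649967, 19026)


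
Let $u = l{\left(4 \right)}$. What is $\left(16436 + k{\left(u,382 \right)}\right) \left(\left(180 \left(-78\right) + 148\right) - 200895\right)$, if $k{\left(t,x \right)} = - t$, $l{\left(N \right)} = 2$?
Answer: $-3529809558$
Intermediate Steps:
$u = 2$
$\left(16436 + k{\left(u,382 \right)}\right) \left(\left(180 \left(-78\right) + 148\right) - 200895\right) = \left(16436 - 2\right) \left(\left(180 \left(-78\right) + 148\right) - 200895\right) = \left(16436 - 2\right) \left(\left(-14040 + 148\right) - 200895\right) = 16434 \left(-13892 - 200895\right) = 16434 \left(-214787\right) = -3529809558$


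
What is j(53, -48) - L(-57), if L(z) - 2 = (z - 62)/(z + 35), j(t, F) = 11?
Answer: 79/22 ≈ 3.5909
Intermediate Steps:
L(z) = 2 + (-62 + z)/(35 + z) (L(z) = 2 + (z - 62)/(z + 35) = 2 + (-62 + z)/(35 + z))
j(53, -48) - L(-57) = 11 - (8 + 3*(-57))/(35 - 57) = 11 - (8 - 171)/(-22) = 11 - (-1)*(-163)/22 = 11 - 1*163/22 = 11 - 163/22 = 79/22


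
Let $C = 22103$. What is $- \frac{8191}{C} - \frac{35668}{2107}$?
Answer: $- \frac{805628241}{46571021} \approx -17.299$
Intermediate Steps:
$- \frac{8191}{C} - \frac{35668}{2107} = - \frac{8191}{22103} - \frac{35668}{2107} = - \frac{805628241}{46571021}$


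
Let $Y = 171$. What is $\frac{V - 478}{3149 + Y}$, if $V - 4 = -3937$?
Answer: $- \frac{4411}{3320} \approx -1.3286$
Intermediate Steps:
$V = -3933$ ($V = 4 - 3937 = -3933$)
$\frac{V - 478}{3149 + Y} = \frac{-3933 - 478}{3149 + 171} = - \frac{4411}{3320}$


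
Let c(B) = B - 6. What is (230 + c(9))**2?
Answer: 54289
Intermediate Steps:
c(B) = -6 + B
(230 + c(9))**2 = (230 + (-6 + 9))**2 = (230 + 3)**2 = 233**2 = 54289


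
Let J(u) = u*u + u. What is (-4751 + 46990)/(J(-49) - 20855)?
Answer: -42239/18503 ≈ -2.2828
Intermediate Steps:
J(u) = u + u**2 (J(u) = u**2 + u = u + u**2)
(-4751 + 46990)/(J(-49) - 20855) = (-4751 + 46990)/(-49*(1 - 49) - 20855) = 42239/(-49*(-48) - 20855) = 42239/(2352 - 20855) = 42239/(-18503) = 42239*(-1/18503) = -42239/18503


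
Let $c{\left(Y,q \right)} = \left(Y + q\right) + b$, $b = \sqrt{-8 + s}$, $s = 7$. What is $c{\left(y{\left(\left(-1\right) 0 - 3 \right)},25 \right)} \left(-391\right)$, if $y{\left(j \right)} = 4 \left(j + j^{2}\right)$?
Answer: $-19159 - 391 i \approx -19159.0 - 391.0 i$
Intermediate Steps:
$y{\left(j \right)} = 4 j + 4 j^{2}$
$b = i$ ($b = \sqrt{-8 + 7} = \sqrt{-1} = i \approx 1.0 i$)
$c{\left(Y,q \right)} = i + Y + q$ ($c{\left(Y,q \right)} = \left(Y + q\right) + i = i + Y + q$)
$c{\left(y{\left(\left(-1\right) 0 - 3 \right)},25 \right)} \left(-391\right) = \left(i + 4 \left(\left(-1\right) 0 - 3\right) \left(1 - 3\right) + 25\right) \left(-391\right) = \left(i + 4 \left(0 - 3\right) \left(1 + \left(0 - 3\right)\right) + 25\right) \left(-391\right) = \left(i + 4 \left(-3\right) \left(1 - 3\right) + 25\right) \left(-391\right) = \left(i + 4 \left(-3\right) \left(-2\right) + 25\right) \left(-391\right) = \left(i + 24 + 25\right) \left(-391\right) = \left(49 + i\right) \left(-391\right) = -19159 - 391 i$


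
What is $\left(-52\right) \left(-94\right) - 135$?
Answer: $4753$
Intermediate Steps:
$\left(-52\right) \left(-94\right) - 135 = 4888 - 135 = 4753$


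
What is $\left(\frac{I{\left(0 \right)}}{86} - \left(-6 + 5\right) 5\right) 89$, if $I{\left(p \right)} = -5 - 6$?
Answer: $\frac{37291}{86} \approx 433.62$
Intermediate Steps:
$I{\left(p \right)} = -11$ ($I{\left(p \right)} = -5 - 6 = -11$)
$\left(\frac{I{\left(0 \right)}}{86} - \left(-6 + 5\right) 5\right) 89 = \left(- \frac{11}{86} - \left(-6 + 5\right) 5\right) 89 = \left(\left(-11\right) \frac{1}{86} - \left(-1\right) 5\right) 89 = \left(- \frac{11}{86} - -5\right) 89 = \left(- \frac{11}{86} + 5\right) 89 = \frac{419}{86} \cdot 89 = \frac{37291}{86}$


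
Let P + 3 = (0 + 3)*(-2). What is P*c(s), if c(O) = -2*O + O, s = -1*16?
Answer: -144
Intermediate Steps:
P = -9 (P = -3 + (0 + 3)*(-2) = -3 + 3*(-2) = -3 - 6 = -9)
s = -16
c(O) = -O
P*c(s) = -(-9)*(-16) = -9*16 = -144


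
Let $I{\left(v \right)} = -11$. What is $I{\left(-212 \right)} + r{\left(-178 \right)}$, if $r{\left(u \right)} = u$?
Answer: $-189$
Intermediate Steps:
$I{\left(-212 \right)} + r{\left(-178 \right)} = -11 - 178 = -189$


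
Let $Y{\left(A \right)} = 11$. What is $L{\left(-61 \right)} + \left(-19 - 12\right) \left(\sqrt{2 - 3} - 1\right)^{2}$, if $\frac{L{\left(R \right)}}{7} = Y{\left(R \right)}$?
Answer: $77 + 62 i \approx 77.0 + 62.0 i$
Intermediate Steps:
$L{\left(R \right)} = 77$ ($L{\left(R \right)} = 7 \cdot 11 = 77$)
$L{\left(-61 \right)} + \left(-19 - 12\right) \left(\sqrt{2 - 3} - 1\right)^{2} = 77 + \left(-19 - 12\right) \left(\sqrt{2 - 3} - 1\right)^{2} = 77 - 31 \left(\sqrt{-1} - 1\right)^{2} = 77 - 31 \left(i - 1\right)^{2} = 77 - 31 \left(-1 + i\right)^{2}$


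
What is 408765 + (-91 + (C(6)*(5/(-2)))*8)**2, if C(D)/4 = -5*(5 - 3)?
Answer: 911446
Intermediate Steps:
C(D) = -40 (C(D) = 4*(-5*(5 - 3)) = 4*(-5*2) = 4*(-10) = -40)
408765 + (-91 + (C(6)*(5/(-2)))*8)**2 = 408765 + (-91 - 200/(-2)*8)**2 = 408765 + (-91 - 200*(-1)/2*8)**2 = 408765 + (-91 - 40*(-5/2)*8)**2 = 408765 + (-91 + 100*8)**2 = 408765 + (-91 + 800)**2 = 408765 + 709**2 = 408765 + 502681 = 911446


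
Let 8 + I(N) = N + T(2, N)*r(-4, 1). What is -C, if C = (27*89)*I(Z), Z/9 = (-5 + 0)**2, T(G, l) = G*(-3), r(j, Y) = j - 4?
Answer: -636795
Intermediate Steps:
r(j, Y) = -4 + j
T(G, l) = -3*G
Z = 225 (Z = 9*(-5 + 0)**2 = 9*(-5)**2 = 9*25 = 225)
I(N) = 40 + N (I(N) = -8 + (N + (-3*2)*(-4 - 4)) = -8 + (N - 6*(-8)) = -8 + (N + 48) = -8 + (48 + N) = 40 + N)
C = 636795 (C = (27*89)*(40 + 225) = 2403*265 = 636795)
-C = -1*636795 = -636795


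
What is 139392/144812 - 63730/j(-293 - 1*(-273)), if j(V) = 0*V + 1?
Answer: -2307182342/36203 ≈ -63729.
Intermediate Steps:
j(V) = 1 (j(V) = 0 + 1 = 1)
139392/144812 - 63730/j(-293 - 1*(-273)) = 139392/144812 - 63730/1 = 139392*(1/144812) - 63730*1 = 34848/36203 - 63730 = -2307182342/36203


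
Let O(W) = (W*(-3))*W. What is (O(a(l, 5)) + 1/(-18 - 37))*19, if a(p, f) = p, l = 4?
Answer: -50179/55 ≈ -912.35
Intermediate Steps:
O(W) = -3*W² (O(W) = (-3*W)*W = -3*W²)
(O(a(l, 5)) + 1/(-18 - 37))*19 = (-3*4² + 1/(-18 - 37))*19 = (-3*16 + 1/(-55))*19 = (-48 - 1/55)*19 = -2641/55*19 = -50179/55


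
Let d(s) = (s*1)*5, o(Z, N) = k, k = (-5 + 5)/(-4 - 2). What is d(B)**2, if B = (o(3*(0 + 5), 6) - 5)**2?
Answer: 15625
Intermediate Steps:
k = 0 (k = 0/(-6) = 0*(-1/6) = 0)
o(Z, N) = 0
B = 25 (B = (0 - 5)**2 = (-5)**2 = 25)
d(s) = 5*s (d(s) = s*5 = 5*s)
d(B)**2 = (5*25)**2 = 125**2 = 15625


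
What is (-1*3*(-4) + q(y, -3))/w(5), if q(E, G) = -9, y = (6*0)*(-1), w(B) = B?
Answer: ⅗ ≈ 0.60000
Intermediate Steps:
y = 0 (y = 0*(-1) = 0)
(-1*3*(-4) + q(y, -3))/w(5) = (-1*3*(-4) - 9)/5 = (-3*(-4) - 9)/5 = (12 - 9)/5 = (⅕)*3 = ⅗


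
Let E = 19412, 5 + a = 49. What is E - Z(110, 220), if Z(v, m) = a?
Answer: 19368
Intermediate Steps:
a = 44 (a = -5 + 49 = 44)
Z(v, m) = 44
E - Z(110, 220) = 19412 - 1*44 = 19412 - 44 = 19368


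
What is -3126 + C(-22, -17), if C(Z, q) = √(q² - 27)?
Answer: -3126 + √262 ≈ -3109.8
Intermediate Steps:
C(Z, q) = √(-27 + q²)
-3126 + C(-22, -17) = -3126 + √(-27 + (-17)²) = -3126 + √(-27 + 289) = -3126 + √262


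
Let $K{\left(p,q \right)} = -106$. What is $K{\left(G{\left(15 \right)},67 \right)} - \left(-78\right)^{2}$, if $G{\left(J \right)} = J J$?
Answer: $-6190$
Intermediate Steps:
$G{\left(J \right)} = J^{2}$
$K{\left(G{\left(15 \right)},67 \right)} - \left(-78\right)^{2} = -106 - \left(-78\right)^{2} = -106 - 6084 = -6190$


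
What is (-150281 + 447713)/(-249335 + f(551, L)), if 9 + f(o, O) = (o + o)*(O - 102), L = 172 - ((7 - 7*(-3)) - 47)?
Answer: -2916/1483 ≈ -1.9663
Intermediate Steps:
L = 191 (L = 172 - ((7 + 21) - 47) = 172 - (28 - 47) = 172 - 1*(-19) = 172 + 19 = 191)
f(o, O) = -9 + 2*o*(-102 + O) (f(o, O) = -9 + (o + o)*(O - 102) = -9 + (2*o)*(-102 + O) = -9 + 2*o*(-102 + O))
(-150281 + 447713)/(-249335 + f(551, L)) = (-150281 + 447713)/(-249335 + (-9 - 204*551 + 2*191*551)) = 297432/(-249335 + (-9 - 112404 + 210482)) = 297432/(-249335 + 98069) = 297432/(-151266) = 297432*(-1/151266) = -2916/1483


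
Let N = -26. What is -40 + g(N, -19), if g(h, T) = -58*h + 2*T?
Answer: 1430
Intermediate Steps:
-40 + g(N, -19) = -40 + (-58*(-26) + 2*(-19)) = -40 + (1508 - 38) = -40 + 1470 = 1430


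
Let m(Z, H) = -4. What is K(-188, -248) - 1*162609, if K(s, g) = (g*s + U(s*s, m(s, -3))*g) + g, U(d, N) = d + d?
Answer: -17646857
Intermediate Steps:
U(d, N) = 2*d
K(s, g) = g + g*s + 2*g*s**2 (K(s, g) = (g*s + (2*(s*s))*g) + g = (g*s + (2*s**2)*g) + g = (g*s + 2*g*s**2) + g = g + g*s + 2*g*s**2)
K(-188, -248) - 1*162609 = -248*(1 - 188 + 2*(-188)**2) - 1*162609 = -248*(1 - 188 + 2*35344) - 162609 = -248*(1 - 188 + 70688) - 162609 = -248*70501 - 162609 = -17484248 - 162609 = -17646857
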